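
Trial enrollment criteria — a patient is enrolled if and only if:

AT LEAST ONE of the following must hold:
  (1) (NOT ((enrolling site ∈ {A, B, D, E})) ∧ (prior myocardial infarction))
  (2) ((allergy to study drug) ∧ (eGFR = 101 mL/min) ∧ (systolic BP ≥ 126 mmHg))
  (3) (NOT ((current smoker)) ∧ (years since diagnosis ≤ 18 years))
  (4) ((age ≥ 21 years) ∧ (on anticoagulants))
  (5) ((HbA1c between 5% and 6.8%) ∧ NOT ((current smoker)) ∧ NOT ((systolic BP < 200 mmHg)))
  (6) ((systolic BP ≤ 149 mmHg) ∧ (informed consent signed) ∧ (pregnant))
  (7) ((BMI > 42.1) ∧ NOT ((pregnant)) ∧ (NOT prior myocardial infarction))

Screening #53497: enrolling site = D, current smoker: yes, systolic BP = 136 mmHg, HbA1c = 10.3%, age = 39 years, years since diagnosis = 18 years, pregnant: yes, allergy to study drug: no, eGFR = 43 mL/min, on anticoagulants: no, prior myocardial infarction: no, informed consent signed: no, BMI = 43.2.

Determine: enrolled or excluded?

Excluded

Atomic conditions:
  enrolling site ∈ {A, B, D, E}: D is in the set → true
  prior myocardial infarction: no → false
  allergy to study drug: no → false
  eGFR = 101 mL/min: 43 == 101 is false
  systolic BP ≥ 126 mmHg: 136 ≥ 126 is true
  current smoker: yes → true
  years since diagnosis ≤ 18 years: 18 ≤ 18 is true
  age ≥ 21 years: 39 ≥ 21 is true
  on anticoagulants: no → false
  HbA1c between 5% and 6.8%: 10.3 in [5, 6.8] is false
  systolic BP < 200 mmHg: 136 < 200 is true
  systolic BP ≤ 149 mmHg: 136 ≤ 149 is true
  informed consent signed: no → false
  pregnant: yes → true
  BMI > 42.1: 43.2 > 42.1 is true
  NOT prior myocardial infarction: no → true
Combine:
[1.1] NOT true = false
[1] false AND false = false
[2] false AND false AND true = false
[3.1] NOT true = false
[3] false AND true = false
[4] true AND false = false
[5.2] NOT true = false
[5.3] NOT true = false
[5] false AND false AND false = false
[6] true AND false AND true = false
[7.2] NOT true = false
[7] true AND false AND true = false
[root] false OR false OR false OR false OR false OR false OR false = false
Overall: false → excluded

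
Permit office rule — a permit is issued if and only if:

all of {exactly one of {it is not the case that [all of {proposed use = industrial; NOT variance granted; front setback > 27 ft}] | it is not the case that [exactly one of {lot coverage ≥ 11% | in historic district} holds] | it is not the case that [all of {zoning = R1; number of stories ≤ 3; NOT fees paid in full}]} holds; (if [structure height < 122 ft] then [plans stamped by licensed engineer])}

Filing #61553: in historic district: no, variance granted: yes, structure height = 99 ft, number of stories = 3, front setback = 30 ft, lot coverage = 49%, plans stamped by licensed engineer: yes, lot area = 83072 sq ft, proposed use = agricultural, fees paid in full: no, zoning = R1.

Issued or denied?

Atomic conditions:
  proposed use = industrial: agricultural == industrial is false
  NOT variance granted: yes → false
  front setback > 27 ft: 30 > 27 is true
  lot coverage ≥ 11%: 49 ≥ 11 is true
  in historic district: no → false
  zoning = R1: R1 == R1 is true
  number of stories ≤ 3: 3 ≤ 3 is true
  NOT fees paid in full: no → true
  structure height < 122 ft: 99 < 122 is true
  plans stamped by licensed engineer: yes → true
Combine:
[1.1.1] false AND false AND true = false
[1.1] NOT false = true
[1.2.1] exactly-one(true, false) = true
[1.2] NOT true = false
[1.3.1] true AND true AND true = true
[1.3] NOT true = false
[1] exactly-one(true, false, false) = true
[2] true → true = true
[root] true AND true = true
Overall: true → issued

Issued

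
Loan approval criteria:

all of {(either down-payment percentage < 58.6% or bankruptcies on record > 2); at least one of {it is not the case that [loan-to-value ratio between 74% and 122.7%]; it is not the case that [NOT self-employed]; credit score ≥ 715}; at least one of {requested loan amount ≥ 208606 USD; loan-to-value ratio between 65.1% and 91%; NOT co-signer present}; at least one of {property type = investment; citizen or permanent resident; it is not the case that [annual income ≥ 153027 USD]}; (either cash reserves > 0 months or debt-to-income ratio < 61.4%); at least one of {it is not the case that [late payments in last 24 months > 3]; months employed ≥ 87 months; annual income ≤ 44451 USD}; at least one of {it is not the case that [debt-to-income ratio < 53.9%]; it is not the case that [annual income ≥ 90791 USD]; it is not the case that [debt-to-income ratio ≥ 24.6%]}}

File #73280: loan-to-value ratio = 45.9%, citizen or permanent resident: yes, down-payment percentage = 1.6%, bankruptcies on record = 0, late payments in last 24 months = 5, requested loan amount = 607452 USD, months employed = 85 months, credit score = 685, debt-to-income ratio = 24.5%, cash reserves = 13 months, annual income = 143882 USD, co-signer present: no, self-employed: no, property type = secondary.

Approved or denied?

Denied

Atomic conditions:
  down-payment percentage < 58.6%: 1.6 < 58.6 is true
  bankruptcies on record > 2: 0 > 2 is false
  loan-to-value ratio between 74% and 122.7%: 45.9 in [74, 122.7] is false
  NOT self-employed: no → true
  credit score ≥ 715: 685 ≥ 715 is false
  requested loan amount ≥ 208606 USD: 607452 ≥ 208606 is true
  loan-to-value ratio between 65.1% and 91%: 45.9 in [65.1, 91] is false
  NOT co-signer present: no → true
  property type = investment: secondary == investment is false
  citizen or permanent resident: yes → true
  annual income ≥ 153027 USD: 143882 ≥ 153027 is false
  cash reserves > 0 months: 13 > 0 is true
  debt-to-income ratio < 61.4%: 24.5 < 61.4 is true
  late payments in last 24 months > 3: 5 > 3 is true
  months employed ≥ 87 months: 85 ≥ 87 is false
  annual income ≤ 44451 USD: 143882 ≤ 44451 is false
  debt-to-income ratio < 53.9%: 24.5 < 53.9 is true
  annual income ≥ 90791 USD: 143882 ≥ 90791 is true
  debt-to-income ratio ≥ 24.6%: 24.5 ≥ 24.6 is false
Combine:
[1] true OR false = true
[2.1] NOT false = true
[2.2] NOT true = false
[2] true OR false OR false = true
[3] true OR false OR true = true
[4.3] NOT false = true
[4] false OR true OR true = true
[5] true OR true = true
[6.1] NOT true = false
[6] false OR false OR false = false
[7.1] NOT true = false
[7.2] NOT true = false
[7.3] NOT false = true
[7] false OR false OR true = true
[root] true AND true AND true AND true AND true AND false AND true = false
Overall: false → denied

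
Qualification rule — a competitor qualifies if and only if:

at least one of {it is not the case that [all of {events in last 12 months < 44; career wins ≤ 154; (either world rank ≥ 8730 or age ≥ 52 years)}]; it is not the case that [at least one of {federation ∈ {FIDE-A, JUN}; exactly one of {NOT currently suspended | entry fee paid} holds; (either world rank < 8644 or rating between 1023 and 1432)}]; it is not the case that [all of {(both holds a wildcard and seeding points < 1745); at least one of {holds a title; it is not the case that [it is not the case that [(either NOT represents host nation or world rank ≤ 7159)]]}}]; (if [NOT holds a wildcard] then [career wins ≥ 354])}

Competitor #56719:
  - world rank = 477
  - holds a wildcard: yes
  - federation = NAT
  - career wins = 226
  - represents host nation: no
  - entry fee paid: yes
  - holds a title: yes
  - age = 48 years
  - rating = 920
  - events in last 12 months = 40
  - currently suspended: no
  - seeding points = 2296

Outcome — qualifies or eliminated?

Atomic conditions:
  events in last 12 months < 44: 40 < 44 is true
  career wins ≤ 154: 226 ≤ 154 is false
  world rank ≥ 8730: 477 ≥ 8730 is false
  age ≥ 52 years: 48 ≥ 52 is false
  federation ∈ {FIDE-A, JUN}: NAT is not in the set → false
  NOT currently suspended: no → true
  entry fee paid: yes → true
  world rank < 8644: 477 < 8644 is true
  rating between 1023 and 1432: 920 in [1023, 1432] is false
  holds a wildcard: yes → true
  seeding points < 1745: 2296 < 1745 is false
  holds a title: yes → true
  NOT represents host nation: no → true
  world rank ≤ 7159: 477 ≤ 7159 is true
  NOT holds a wildcard: yes → false
  career wins ≥ 354: 226 ≥ 354 is false
Combine:
[1.1.3] false OR false = false
[1.1] true AND false AND false = false
[1] NOT false = true
[2.1.2] exactly-one(true, true) = false
[2.1.3] true OR false = true
[2.1] false OR false OR true = true
[2] NOT true = false
[3.1.1] true AND false = false
[3.1.2.2.1.1] true OR true = true
[3.1.2.2.1] NOT true = false
[3.1.2.2] NOT false = true
[3.1.2] true OR true = true
[3.1] false AND true = false
[3] NOT false = true
[4] false → false (antecedent false ⇒ implication holds) = true
[root] true OR false OR true OR true = true
Overall: true → qualifies

Qualifies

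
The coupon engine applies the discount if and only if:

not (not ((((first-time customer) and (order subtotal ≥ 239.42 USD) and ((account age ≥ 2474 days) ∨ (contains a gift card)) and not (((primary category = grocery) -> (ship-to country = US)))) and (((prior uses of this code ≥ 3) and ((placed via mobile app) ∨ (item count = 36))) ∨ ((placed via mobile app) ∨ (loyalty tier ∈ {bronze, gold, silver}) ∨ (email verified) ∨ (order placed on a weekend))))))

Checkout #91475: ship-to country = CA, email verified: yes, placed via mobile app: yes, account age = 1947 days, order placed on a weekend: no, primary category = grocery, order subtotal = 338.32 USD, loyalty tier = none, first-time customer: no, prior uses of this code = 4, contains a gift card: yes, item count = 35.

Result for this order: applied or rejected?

Rejected

Atomic conditions:
  first-time customer: no → false
  order subtotal ≥ 239.42 USD: 338.32 ≥ 239.42 is true
  account age ≥ 2474 days: 1947 ≥ 2474 is false
  contains a gift card: yes → true
  primary category = grocery: grocery == grocery is true
  ship-to country = US: CA == US is false
  prior uses of this code ≥ 3: 4 ≥ 3 is true
  placed via mobile app: yes → true
  item count = 36: 35 == 36 is false
  loyalty tier ∈ {bronze, gold, silver}: none is not in the set → false
  email verified: yes → true
  order placed on a weekend: no → false
Combine:
[1.1.1.3] false OR true = true
[1.1.1.4.1] true → false = false
[1.1.1.4] NOT false = true
[1.1.1] false AND true AND true AND true = false
[1.1.2.1.2] true OR false = true
[1.1.2.1] true AND true = true
[1.1.2.2] true OR false OR true OR false = true
[1.1.2] true OR true = true
[1.1] false AND true = false
[1] NOT false = true
[root] NOT true = false
Overall: false → rejected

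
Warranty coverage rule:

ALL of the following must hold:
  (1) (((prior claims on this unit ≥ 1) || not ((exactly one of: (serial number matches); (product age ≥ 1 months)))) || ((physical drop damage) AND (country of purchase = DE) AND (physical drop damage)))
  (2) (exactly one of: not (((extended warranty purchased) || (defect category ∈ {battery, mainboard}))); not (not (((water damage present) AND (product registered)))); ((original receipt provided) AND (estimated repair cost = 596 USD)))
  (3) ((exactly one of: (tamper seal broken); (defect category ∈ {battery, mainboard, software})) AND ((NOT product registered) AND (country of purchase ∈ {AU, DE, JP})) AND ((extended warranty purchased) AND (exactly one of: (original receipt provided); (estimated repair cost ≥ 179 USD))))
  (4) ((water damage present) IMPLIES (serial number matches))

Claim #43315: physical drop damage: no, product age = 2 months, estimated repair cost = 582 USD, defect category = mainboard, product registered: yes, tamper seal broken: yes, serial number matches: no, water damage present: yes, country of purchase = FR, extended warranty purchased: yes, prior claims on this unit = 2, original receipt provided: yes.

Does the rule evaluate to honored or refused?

Refused

Atomic conditions:
  prior claims on this unit ≥ 1: 2 ≥ 1 is true
  serial number matches: no → false
  product age ≥ 1 months: 2 ≥ 1 is true
  physical drop damage: no → false
  country of purchase = DE: FR == DE is false
  extended warranty purchased: yes → true
  defect category ∈ {battery, mainboard}: mainboard is in the set → true
  water damage present: yes → true
  product registered: yes → true
  original receipt provided: yes → true
  estimated repair cost = 596 USD: 582 == 596 is false
  tamper seal broken: yes → true
  defect category ∈ {battery, mainboard, software}: mainboard is in the set → true
  NOT product registered: yes → false
  country of purchase ∈ {AU, DE, JP}: FR is not in the set → false
  estimated repair cost ≥ 179 USD: 582 ≥ 179 is true
Combine:
[1.1.2.1] exactly-one(false, true) = true
[1.1.2] NOT true = false
[1.1] true OR false = true
[1.2] false AND false AND false = false
[1] true OR false = true
[2.1.1] true OR true = true
[2.1] NOT true = false
[2.2.1.1] true AND true = true
[2.2.1] NOT true = false
[2.2] NOT false = true
[2.3] true AND false = false
[2] exactly-one(false, true, false) = true
[3.1] exactly-one(true, true) = false
[3.2] false AND false = false
[3.3.2] exactly-one(true, true) = false
[3.3] true AND false = false
[3] false AND false AND false = false
[4] true → false = false
[root] true AND true AND false AND false = false
Overall: false → refused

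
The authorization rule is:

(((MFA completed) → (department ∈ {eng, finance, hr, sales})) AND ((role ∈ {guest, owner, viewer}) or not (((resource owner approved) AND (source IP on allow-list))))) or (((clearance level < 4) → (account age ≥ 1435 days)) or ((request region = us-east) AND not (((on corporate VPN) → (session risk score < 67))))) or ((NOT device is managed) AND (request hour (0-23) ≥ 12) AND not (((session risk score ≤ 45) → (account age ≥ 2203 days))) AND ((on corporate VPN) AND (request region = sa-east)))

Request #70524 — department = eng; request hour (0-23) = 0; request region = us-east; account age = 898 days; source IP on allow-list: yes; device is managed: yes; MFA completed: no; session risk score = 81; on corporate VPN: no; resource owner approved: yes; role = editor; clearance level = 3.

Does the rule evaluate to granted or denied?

Atomic conditions:
  MFA completed: no → false
  department ∈ {eng, finance, hr, sales}: eng is in the set → true
  role ∈ {guest, owner, viewer}: editor is not in the set → false
  resource owner approved: yes → true
  source IP on allow-list: yes → true
  clearance level < 4: 3 < 4 is true
  account age ≥ 1435 days: 898 ≥ 1435 is false
  request region = us-east: us-east == us-east is true
  on corporate VPN: no → false
  session risk score < 67: 81 < 67 is false
  NOT device is managed: yes → false
  request hour (0-23) ≥ 12: 0 ≥ 12 is false
  session risk score ≤ 45: 81 ≤ 45 is false
  account age ≥ 2203 days: 898 ≥ 2203 is false
  request region = sa-east: us-east == sa-east is false
Combine:
[1.1] false → true (antecedent false ⇒ implication holds) = true
[1.2.2.1] true AND true = true
[1.2.2] NOT true = false
[1.2] false OR false = false
[1] true AND false = false
[2.1] true → false = false
[2.2.2.1] false → false (antecedent false ⇒ implication holds) = true
[2.2.2] NOT true = false
[2.2] true AND false = false
[2] false OR false = false
[3.3.1] false → false (antecedent false ⇒ implication holds) = true
[3.3] NOT true = false
[3.4] false AND false = false
[3] false AND false AND false AND false = false
[root] false OR false OR false = false
Overall: false → denied

Denied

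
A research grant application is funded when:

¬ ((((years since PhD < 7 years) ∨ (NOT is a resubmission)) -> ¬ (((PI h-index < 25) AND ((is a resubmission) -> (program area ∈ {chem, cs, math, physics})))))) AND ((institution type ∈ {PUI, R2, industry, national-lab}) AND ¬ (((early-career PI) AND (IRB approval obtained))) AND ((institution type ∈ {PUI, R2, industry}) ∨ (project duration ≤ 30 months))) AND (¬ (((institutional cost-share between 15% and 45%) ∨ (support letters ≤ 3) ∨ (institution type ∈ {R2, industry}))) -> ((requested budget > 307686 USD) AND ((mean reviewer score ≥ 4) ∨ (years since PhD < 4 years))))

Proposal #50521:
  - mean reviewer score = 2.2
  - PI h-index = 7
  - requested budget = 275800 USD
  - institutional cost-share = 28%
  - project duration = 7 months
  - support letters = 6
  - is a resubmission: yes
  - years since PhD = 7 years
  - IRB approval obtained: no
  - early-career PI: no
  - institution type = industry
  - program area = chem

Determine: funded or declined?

Declined

Atomic conditions:
  years since PhD < 7 years: 7 < 7 is false
  NOT is a resubmission: yes → false
  PI h-index < 25: 7 < 25 is true
  is a resubmission: yes → true
  program area ∈ {chem, cs, math, physics}: chem is in the set → true
  institution type ∈ {PUI, R2, industry, national-lab}: industry is in the set → true
  early-career PI: no → false
  IRB approval obtained: no → false
  institution type ∈ {PUI, R2, industry}: industry is in the set → true
  project duration ≤ 30 months: 7 ≤ 30 is true
  institutional cost-share between 15% and 45%: 28 in [15, 45] is true
  support letters ≤ 3: 6 ≤ 3 is false
  institution type ∈ {R2, industry}: industry is in the set → true
  requested budget > 307686 USD: 275800 > 307686 is false
  mean reviewer score ≥ 4: 2.2 ≥ 4 is false
  years since PhD < 4 years: 7 < 4 is false
Combine:
[1.1.1] false OR false = false
[1.1.2.1.2] true → true = true
[1.1.2.1] true AND true = true
[1.1.2] NOT true = false
[1.1] false → false (antecedent false ⇒ implication holds) = true
[1] NOT true = false
[2.2.1] false AND false = false
[2.2] NOT false = true
[2.3] true OR true = true
[2] true AND true AND true = true
[3.1.1] true OR false OR true = true
[3.1] NOT true = false
[3.2.2] false OR false = false
[3.2] false AND false = false
[3] false → false (antecedent false ⇒ implication holds) = true
[root] false AND true AND true = false
Overall: false → declined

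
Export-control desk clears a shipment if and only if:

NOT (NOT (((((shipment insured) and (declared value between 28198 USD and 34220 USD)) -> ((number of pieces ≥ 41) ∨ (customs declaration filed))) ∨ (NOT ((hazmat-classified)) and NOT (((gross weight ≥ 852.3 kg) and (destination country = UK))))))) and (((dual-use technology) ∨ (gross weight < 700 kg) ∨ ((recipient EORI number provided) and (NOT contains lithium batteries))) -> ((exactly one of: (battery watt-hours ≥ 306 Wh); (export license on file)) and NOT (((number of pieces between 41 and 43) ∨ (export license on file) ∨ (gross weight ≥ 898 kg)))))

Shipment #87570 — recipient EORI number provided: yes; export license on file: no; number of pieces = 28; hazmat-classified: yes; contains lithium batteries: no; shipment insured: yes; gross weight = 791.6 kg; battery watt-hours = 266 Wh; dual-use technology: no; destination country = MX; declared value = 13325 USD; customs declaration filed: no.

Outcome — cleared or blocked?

Atomic conditions:
  shipment insured: yes → true
  declared value between 28198 USD and 34220 USD: 13325 in [28198, 34220] is false
  number of pieces ≥ 41: 28 ≥ 41 is false
  customs declaration filed: no → false
  hazmat-classified: yes → true
  gross weight ≥ 852.3 kg: 791.6 ≥ 852.3 is false
  destination country = UK: MX == UK is false
  dual-use technology: no → false
  gross weight < 700 kg: 791.6 < 700 is false
  recipient EORI number provided: yes → true
  NOT contains lithium batteries: no → true
  battery watt-hours ≥ 306 Wh: 266 ≥ 306 is false
  export license on file: no → false
  number of pieces between 41 and 43: 28 in [41, 43] is false
  gross weight ≥ 898 kg: 791.6 ≥ 898 is false
Combine:
[1.1.1.1.1] true AND false = false
[1.1.1.1.2] false OR false = false
[1.1.1.1] false → false (antecedent false ⇒ implication holds) = true
[1.1.1.2.1] NOT true = false
[1.1.1.2.2.1] false AND false = false
[1.1.1.2.2] NOT false = true
[1.1.1.2] false AND true = false
[1.1.1] true OR false = true
[1.1] NOT true = false
[1] NOT false = true
[2.1.3] true AND true = true
[2.1] false OR false OR true = true
[2.2.1] exactly-one(false, false) = false
[2.2.2.1] false OR false OR false = false
[2.2.2] NOT false = true
[2.2] false AND true = false
[2] true → false = false
[root] true AND false = false
Overall: false → blocked

Blocked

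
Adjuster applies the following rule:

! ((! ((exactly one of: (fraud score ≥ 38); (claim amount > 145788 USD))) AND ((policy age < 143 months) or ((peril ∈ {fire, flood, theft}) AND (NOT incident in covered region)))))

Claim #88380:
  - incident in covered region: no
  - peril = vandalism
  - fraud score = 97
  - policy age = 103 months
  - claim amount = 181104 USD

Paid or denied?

Atomic conditions:
  fraud score ≥ 38: 97 ≥ 38 is true
  claim amount > 145788 USD: 181104 > 145788 is true
  policy age < 143 months: 103 < 143 is true
  peril ∈ {fire, flood, theft}: vandalism is not in the set → false
  NOT incident in covered region: no → true
Combine:
[1.1.1] exactly-one(true, true) = false
[1.1] NOT false = true
[1.2.2] false AND true = false
[1.2] true OR false = true
[1] true AND true = true
[root] NOT true = false
Overall: false → denied

Denied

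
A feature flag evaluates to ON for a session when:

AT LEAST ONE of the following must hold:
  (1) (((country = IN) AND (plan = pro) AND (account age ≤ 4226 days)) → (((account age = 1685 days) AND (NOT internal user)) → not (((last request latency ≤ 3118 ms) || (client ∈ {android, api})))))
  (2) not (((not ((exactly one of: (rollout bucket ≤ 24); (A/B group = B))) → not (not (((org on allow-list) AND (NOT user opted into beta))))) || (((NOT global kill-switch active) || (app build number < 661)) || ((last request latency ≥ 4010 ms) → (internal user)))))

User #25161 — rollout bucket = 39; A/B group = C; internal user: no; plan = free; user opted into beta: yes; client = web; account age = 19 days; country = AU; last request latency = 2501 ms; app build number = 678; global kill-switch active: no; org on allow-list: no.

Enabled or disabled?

Atomic conditions:
  country = IN: AU == IN is false
  plan = pro: free == pro is false
  account age ≤ 4226 days: 19 ≤ 4226 is true
  account age = 1685 days: 19 == 1685 is false
  NOT internal user: no → true
  last request latency ≤ 3118 ms: 2501 ≤ 3118 is true
  client ∈ {android, api}: web is not in the set → false
  rollout bucket ≤ 24: 39 ≤ 24 is false
  A/B group = B: C == B is false
  org on allow-list: no → false
  NOT user opted into beta: yes → false
  NOT global kill-switch active: no → true
  app build number < 661: 678 < 661 is false
  last request latency ≥ 4010 ms: 2501 ≥ 4010 is false
  internal user: no → false
Combine:
[1.1] false AND false AND true = false
[1.2.1] false AND true = false
[1.2.2.1] true OR false = true
[1.2.2] NOT true = false
[1.2] false → false (antecedent false ⇒ implication holds) = true
[1] false → true (antecedent false ⇒ implication holds) = true
[2.1.1.1.1] exactly-one(false, false) = false
[2.1.1.1] NOT false = true
[2.1.1.2.1.1] false AND false = false
[2.1.1.2.1] NOT false = true
[2.1.1.2] NOT true = false
[2.1.1] true → false = false
[2.1.2.1] true OR false = true
[2.1.2.2] false → false (antecedent false ⇒ implication holds) = true
[2.1.2] true OR true = true
[2.1] false OR true = true
[2] NOT true = false
[root] true OR false = true
Overall: true → enabled

Enabled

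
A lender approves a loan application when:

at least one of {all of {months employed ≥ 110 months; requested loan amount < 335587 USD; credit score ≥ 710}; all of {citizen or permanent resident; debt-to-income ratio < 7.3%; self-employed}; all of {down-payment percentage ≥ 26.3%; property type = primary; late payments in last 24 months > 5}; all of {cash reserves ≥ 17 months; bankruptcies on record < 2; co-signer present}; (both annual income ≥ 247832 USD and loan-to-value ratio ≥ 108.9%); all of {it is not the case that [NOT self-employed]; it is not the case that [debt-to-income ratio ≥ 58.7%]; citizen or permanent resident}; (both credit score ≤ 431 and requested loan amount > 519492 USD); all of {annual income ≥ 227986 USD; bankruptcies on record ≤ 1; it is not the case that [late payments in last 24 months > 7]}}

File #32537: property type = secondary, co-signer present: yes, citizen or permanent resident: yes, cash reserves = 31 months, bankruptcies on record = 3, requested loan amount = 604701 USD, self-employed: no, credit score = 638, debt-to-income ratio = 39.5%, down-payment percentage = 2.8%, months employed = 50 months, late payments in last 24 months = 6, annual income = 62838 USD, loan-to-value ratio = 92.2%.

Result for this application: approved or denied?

Atomic conditions:
  months employed ≥ 110 months: 50 ≥ 110 is false
  requested loan amount < 335587 USD: 604701 < 335587 is false
  credit score ≥ 710: 638 ≥ 710 is false
  citizen or permanent resident: yes → true
  debt-to-income ratio < 7.3%: 39.5 < 7.3 is false
  self-employed: no → false
  down-payment percentage ≥ 26.3%: 2.8 ≥ 26.3 is false
  property type = primary: secondary == primary is false
  late payments in last 24 months > 5: 6 > 5 is true
  cash reserves ≥ 17 months: 31 ≥ 17 is true
  bankruptcies on record < 2: 3 < 2 is false
  co-signer present: yes → true
  annual income ≥ 247832 USD: 62838 ≥ 247832 is false
  loan-to-value ratio ≥ 108.9%: 92.2 ≥ 108.9 is false
  NOT self-employed: no → true
  debt-to-income ratio ≥ 58.7%: 39.5 ≥ 58.7 is false
  credit score ≤ 431: 638 ≤ 431 is false
  requested loan amount > 519492 USD: 604701 > 519492 is true
  annual income ≥ 227986 USD: 62838 ≥ 227986 is false
  bankruptcies on record ≤ 1: 3 ≤ 1 is false
  late payments in last 24 months > 7: 6 > 7 is false
Combine:
[1] false AND false AND false = false
[2] true AND false AND false = false
[3] false AND false AND true = false
[4] true AND false AND true = false
[5] false AND false = false
[6.1] NOT true = false
[6.2] NOT false = true
[6] false AND true AND true = false
[7] false AND true = false
[8.3] NOT false = true
[8] false AND false AND true = false
[root] false OR false OR false OR false OR false OR false OR false OR false = false
Overall: false → denied

Denied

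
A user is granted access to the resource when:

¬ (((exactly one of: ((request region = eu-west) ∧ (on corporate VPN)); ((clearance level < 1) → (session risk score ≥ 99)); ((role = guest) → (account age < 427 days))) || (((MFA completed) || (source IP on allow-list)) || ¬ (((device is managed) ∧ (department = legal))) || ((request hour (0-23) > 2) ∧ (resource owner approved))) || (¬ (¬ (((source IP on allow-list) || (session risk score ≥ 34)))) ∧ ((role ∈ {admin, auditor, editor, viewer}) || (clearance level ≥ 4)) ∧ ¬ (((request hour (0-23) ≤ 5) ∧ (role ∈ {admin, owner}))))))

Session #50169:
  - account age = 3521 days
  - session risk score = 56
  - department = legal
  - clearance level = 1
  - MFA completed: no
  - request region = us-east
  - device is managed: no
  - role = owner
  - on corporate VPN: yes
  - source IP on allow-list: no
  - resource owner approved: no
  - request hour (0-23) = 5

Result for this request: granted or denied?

Atomic conditions:
  request region = eu-west: us-east == eu-west is false
  on corporate VPN: yes → true
  clearance level < 1: 1 < 1 is false
  session risk score ≥ 99: 56 ≥ 99 is false
  role = guest: owner == guest is false
  account age < 427 days: 3521 < 427 is false
  MFA completed: no → false
  source IP on allow-list: no → false
  device is managed: no → false
  department = legal: legal == legal is true
  request hour (0-23) > 2: 5 > 2 is true
  resource owner approved: no → false
  session risk score ≥ 34: 56 ≥ 34 is true
  role ∈ {admin, auditor, editor, viewer}: owner is not in the set → false
  clearance level ≥ 4: 1 ≥ 4 is false
  request hour (0-23) ≤ 5: 5 ≤ 5 is true
  role ∈ {admin, owner}: owner is in the set → true
Combine:
[1.1.1] false AND true = false
[1.1.2] false → false (antecedent false ⇒ implication holds) = true
[1.1.3] false → false (antecedent false ⇒ implication holds) = true
[1.1] exactly-one(false, true, true) = false
[1.2.1] false OR false = false
[1.2.2.1] false AND true = false
[1.2.2] NOT false = true
[1.2.3] true AND false = false
[1.2] false OR true OR false = true
[1.3.1.1.1] false OR true = true
[1.3.1.1] NOT true = false
[1.3.1] NOT false = true
[1.3.2] false OR false = false
[1.3.3.1] true AND true = true
[1.3.3] NOT true = false
[1.3] true AND false AND false = false
[1] false OR true OR false = true
[root] NOT true = false
Overall: false → denied

Denied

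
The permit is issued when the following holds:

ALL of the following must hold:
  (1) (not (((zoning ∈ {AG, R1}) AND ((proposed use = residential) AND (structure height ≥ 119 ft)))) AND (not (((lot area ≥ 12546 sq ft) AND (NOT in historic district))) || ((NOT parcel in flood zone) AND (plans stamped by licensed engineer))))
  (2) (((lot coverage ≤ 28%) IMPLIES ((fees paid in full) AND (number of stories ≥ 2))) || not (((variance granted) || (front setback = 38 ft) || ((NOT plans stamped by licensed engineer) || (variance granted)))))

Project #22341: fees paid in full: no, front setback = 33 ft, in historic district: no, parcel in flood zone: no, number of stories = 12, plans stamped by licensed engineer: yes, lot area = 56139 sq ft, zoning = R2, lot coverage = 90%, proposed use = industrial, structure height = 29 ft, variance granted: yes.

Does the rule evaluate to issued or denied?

Atomic conditions:
  zoning ∈ {AG, R1}: R2 is not in the set → false
  proposed use = residential: industrial == residential is false
  structure height ≥ 119 ft: 29 ≥ 119 is false
  lot area ≥ 12546 sq ft: 56139 ≥ 12546 is true
  NOT in historic district: no → true
  NOT parcel in flood zone: no → true
  plans stamped by licensed engineer: yes → true
  lot coverage ≤ 28%: 90 ≤ 28 is false
  fees paid in full: no → false
  number of stories ≥ 2: 12 ≥ 2 is true
  variance granted: yes → true
  front setback = 38 ft: 33 == 38 is false
  NOT plans stamped by licensed engineer: yes → false
Combine:
[1.1.1.2] false AND false = false
[1.1.1] false AND false = false
[1.1] NOT false = true
[1.2.1.1] true AND true = true
[1.2.1] NOT true = false
[1.2.2] true AND true = true
[1.2] false OR true = true
[1] true AND true = true
[2.1.2] false AND true = false
[2.1] false → false (antecedent false ⇒ implication holds) = true
[2.2.1.3] false OR true = true
[2.2.1] true OR false OR true = true
[2.2] NOT true = false
[2] true OR false = true
[root] true AND true = true
Overall: true → issued

Issued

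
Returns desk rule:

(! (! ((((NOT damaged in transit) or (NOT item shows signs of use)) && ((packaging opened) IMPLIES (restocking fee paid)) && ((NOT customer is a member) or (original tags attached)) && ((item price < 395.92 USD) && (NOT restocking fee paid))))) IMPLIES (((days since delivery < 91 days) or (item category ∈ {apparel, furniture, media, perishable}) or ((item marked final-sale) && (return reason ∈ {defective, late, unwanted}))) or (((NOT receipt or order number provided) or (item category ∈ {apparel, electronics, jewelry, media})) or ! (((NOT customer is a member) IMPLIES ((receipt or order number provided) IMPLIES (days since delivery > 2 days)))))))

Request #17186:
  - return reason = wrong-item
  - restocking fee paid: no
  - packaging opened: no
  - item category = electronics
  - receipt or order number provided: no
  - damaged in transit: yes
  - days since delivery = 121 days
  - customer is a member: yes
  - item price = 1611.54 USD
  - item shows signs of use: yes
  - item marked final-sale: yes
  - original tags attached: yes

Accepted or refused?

Atomic conditions:
  NOT damaged in transit: yes → false
  NOT item shows signs of use: yes → false
  packaging opened: no → false
  restocking fee paid: no → false
  NOT customer is a member: yes → false
  original tags attached: yes → true
  item price < 395.92 USD: 1611.54 < 395.92 is false
  NOT restocking fee paid: no → true
  days since delivery < 91 days: 121 < 91 is false
  item category ∈ {apparel, furniture, media, perishable}: electronics is not in the set → false
  item marked final-sale: yes → true
  return reason ∈ {defective, late, unwanted}: wrong-item is not in the set → false
  NOT receipt or order number provided: no → true
  item category ∈ {apparel, electronics, jewelry, media}: electronics is in the set → true
  receipt or order number provided: no → false
  days since delivery > 2 days: 121 > 2 is true
Combine:
[1.1.1.1] false OR false = false
[1.1.1.2] false → false (antecedent false ⇒ implication holds) = true
[1.1.1.3] false OR true = true
[1.1.1.4] false AND true = false
[1.1.1] false AND true AND true AND false = false
[1.1] NOT false = true
[1] NOT true = false
[2.1.3] true AND false = false
[2.1] false OR false OR false = false
[2.2.1] true OR true = true
[2.2.2.1.2] false → true (antecedent false ⇒ implication holds) = true
[2.2.2.1] false → true (antecedent false ⇒ implication holds) = true
[2.2.2] NOT true = false
[2.2] true OR false = true
[2] false OR true = true
[root] false → true (antecedent false ⇒ implication holds) = true
Overall: true → accepted

Accepted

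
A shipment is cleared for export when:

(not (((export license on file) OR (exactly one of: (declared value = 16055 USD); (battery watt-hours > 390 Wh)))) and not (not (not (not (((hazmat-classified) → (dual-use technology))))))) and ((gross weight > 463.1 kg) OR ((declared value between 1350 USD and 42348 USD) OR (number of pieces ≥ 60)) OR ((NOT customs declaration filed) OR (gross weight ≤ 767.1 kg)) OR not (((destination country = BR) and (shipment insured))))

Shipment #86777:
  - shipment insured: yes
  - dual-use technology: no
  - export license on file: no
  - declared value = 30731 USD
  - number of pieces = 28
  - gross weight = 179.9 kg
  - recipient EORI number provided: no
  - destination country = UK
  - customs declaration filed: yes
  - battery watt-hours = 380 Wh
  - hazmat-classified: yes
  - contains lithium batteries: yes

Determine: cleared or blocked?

Atomic conditions:
  export license on file: no → false
  declared value = 16055 USD: 30731 == 16055 is false
  battery watt-hours > 390 Wh: 380 > 390 is false
  hazmat-classified: yes → true
  dual-use technology: no → false
  gross weight > 463.1 kg: 179.9 > 463.1 is false
  declared value between 1350 USD and 42348 USD: 30731 in [1350, 42348] is true
  number of pieces ≥ 60: 28 ≥ 60 is false
  NOT customs declaration filed: yes → false
  gross weight ≤ 767.1 kg: 179.9 ≤ 767.1 is true
  destination country = BR: UK == BR is false
  shipment insured: yes → true
Combine:
[1.1.1.2] exactly-one(false, false) = false
[1.1.1] false OR false = false
[1.1] NOT false = true
[1.2.1.1.1.1] true → false = false
[1.2.1.1.1] NOT false = true
[1.2.1.1] NOT true = false
[1.2.1] NOT false = true
[1.2] NOT true = false
[1] true AND false = false
[2.2] true OR false = true
[2.3] false OR true = true
[2.4.1] false AND true = false
[2.4] NOT false = true
[2] false OR true OR true OR true = true
[root] false AND true = false
Overall: false → blocked

Blocked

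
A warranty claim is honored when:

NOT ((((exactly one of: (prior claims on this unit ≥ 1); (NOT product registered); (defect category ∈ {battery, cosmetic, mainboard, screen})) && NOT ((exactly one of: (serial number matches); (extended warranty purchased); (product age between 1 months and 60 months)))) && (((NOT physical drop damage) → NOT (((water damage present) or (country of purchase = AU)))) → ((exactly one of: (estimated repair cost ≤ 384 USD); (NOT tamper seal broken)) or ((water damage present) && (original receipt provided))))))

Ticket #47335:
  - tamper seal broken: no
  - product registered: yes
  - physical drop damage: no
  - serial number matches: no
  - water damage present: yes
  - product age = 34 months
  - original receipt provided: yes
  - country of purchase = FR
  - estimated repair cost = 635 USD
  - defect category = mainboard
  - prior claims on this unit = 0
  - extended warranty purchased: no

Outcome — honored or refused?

Honored

Atomic conditions:
  prior claims on this unit ≥ 1: 0 ≥ 1 is false
  NOT product registered: yes → false
  defect category ∈ {battery, cosmetic, mainboard, screen}: mainboard is in the set → true
  serial number matches: no → false
  extended warranty purchased: no → false
  product age between 1 months and 60 months: 34 in [1, 60] is true
  NOT physical drop damage: no → true
  water damage present: yes → true
  country of purchase = AU: FR == AU is false
  estimated repair cost ≤ 384 USD: 635 ≤ 384 is false
  NOT tamper seal broken: no → true
  original receipt provided: yes → true
Combine:
[1.1.1] exactly-one(false, false, true) = true
[1.1.2.1] exactly-one(false, false, true) = true
[1.1.2] NOT true = false
[1.1] true AND false = false
[1.2.1.2.1] true OR false = true
[1.2.1.2] NOT true = false
[1.2.1] true → false = false
[1.2.2.1] exactly-one(false, true) = true
[1.2.2.2] true AND true = true
[1.2.2] true OR true = true
[1.2] false → true (antecedent false ⇒ implication holds) = true
[1] false AND true = false
[root] NOT false = true
Overall: true → honored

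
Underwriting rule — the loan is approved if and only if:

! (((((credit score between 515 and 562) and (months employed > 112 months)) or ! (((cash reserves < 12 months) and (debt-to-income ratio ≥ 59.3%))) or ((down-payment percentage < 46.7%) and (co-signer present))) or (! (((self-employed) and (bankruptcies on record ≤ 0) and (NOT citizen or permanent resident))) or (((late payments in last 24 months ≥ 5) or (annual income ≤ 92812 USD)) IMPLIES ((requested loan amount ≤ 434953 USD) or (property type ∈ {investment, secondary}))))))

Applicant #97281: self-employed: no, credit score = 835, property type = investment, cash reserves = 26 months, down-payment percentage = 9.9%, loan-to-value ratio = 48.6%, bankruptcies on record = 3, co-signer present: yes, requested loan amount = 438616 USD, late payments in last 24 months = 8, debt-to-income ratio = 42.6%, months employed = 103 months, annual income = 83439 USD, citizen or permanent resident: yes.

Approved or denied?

Atomic conditions:
  credit score between 515 and 562: 835 in [515, 562] is false
  months employed > 112 months: 103 > 112 is false
  cash reserves < 12 months: 26 < 12 is false
  debt-to-income ratio ≥ 59.3%: 42.6 ≥ 59.3 is false
  down-payment percentage < 46.7%: 9.9 < 46.7 is true
  co-signer present: yes → true
  self-employed: no → false
  bankruptcies on record ≤ 0: 3 ≤ 0 is false
  NOT citizen or permanent resident: yes → false
  late payments in last 24 months ≥ 5: 8 ≥ 5 is true
  annual income ≤ 92812 USD: 83439 ≤ 92812 is true
  requested loan amount ≤ 434953 USD: 438616 ≤ 434953 is false
  property type ∈ {investment, secondary}: investment is in the set → true
Combine:
[1.1.1] false AND false = false
[1.1.2.1] false AND false = false
[1.1.2] NOT false = true
[1.1.3] true AND true = true
[1.1] false OR true OR true = true
[1.2.1.1] false AND false AND false = false
[1.2.1] NOT false = true
[1.2.2.1] true OR true = true
[1.2.2.2] false OR true = true
[1.2.2] true → true = true
[1.2] true OR true = true
[1] true OR true = true
[root] NOT true = false
Overall: false → denied

Denied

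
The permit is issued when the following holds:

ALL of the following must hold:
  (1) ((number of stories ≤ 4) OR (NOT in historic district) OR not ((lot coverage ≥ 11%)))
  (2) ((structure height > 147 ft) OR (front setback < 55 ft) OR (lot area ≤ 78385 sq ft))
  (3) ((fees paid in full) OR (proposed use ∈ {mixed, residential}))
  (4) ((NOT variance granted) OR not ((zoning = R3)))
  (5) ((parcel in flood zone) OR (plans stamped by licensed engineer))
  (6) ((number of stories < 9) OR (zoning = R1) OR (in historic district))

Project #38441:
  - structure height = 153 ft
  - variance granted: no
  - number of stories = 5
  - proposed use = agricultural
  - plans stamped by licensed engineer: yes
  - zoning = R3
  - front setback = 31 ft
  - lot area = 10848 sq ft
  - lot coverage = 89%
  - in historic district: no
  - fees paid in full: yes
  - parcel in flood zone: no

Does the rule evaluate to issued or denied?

Atomic conditions:
  number of stories ≤ 4: 5 ≤ 4 is false
  NOT in historic district: no → true
  lot coverage ≥ 11%: 89 ≥ 11 is true
  structure height > 147 ft: 153 > 147 is true
  front setback < 55 ft: 31 < 55 is true
  lot area ≤ 78385 sq ft: 10848 ≤ 78385 is true
  fees paid in full: yes → true
  proposed use ∈ {mixed, residential}: agricultural is not in the set → false
  NOT variance granted: no → true
  zoning = R3: R3 == R3 is true
  parcel in flood zone: no → false
  plans stamped by licensed engineer: yes → true
  number of stories < 9: 5 < 9 is true
  zoning = R1: R3 == R1 is false
  in historic district: no → false
Combine:
[1.3] NOT true = false
[1] false OR true OR false = true
[2] true OR true OR true = true
[3] true OR false = true
[4.2] NOT true = false
[4] true OR false = true
[5] false OR true = true
[6] true OR false OR false = true
[root] true AND true AND true AND true AND true AND true = true
Overall: true → issued

Issued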